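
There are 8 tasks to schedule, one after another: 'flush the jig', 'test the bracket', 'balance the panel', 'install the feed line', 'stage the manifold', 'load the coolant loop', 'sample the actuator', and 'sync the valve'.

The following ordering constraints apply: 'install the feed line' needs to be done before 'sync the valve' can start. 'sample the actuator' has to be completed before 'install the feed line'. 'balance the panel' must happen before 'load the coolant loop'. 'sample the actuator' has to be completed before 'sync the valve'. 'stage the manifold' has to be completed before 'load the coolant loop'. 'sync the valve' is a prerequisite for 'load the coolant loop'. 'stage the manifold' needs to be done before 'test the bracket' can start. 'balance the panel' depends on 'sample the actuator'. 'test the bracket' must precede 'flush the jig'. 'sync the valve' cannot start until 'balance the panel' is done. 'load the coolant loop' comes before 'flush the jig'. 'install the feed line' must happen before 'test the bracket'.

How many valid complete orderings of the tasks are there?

The tasks with no prerequisites are 'stage the manifold', 'sample the actuator'; any of them can be placed first.
Enumerating by repeatedly choosing an available task (one whose prerequisites are all placed) gives 31 distinct complete orderings.

31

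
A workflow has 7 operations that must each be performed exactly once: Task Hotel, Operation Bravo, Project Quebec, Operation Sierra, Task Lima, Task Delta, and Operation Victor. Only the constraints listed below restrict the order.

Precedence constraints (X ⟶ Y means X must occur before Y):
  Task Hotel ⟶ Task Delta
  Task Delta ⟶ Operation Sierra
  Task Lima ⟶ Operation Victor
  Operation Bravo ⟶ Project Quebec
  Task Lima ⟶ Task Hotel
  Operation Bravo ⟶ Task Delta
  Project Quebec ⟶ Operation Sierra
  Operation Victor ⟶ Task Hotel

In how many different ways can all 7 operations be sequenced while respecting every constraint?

The operations with no prerequisites are Operation Bravo, Task Lima; any of them can be placed first.
Counting all ways to extend the partial order to a total order gives 14.

14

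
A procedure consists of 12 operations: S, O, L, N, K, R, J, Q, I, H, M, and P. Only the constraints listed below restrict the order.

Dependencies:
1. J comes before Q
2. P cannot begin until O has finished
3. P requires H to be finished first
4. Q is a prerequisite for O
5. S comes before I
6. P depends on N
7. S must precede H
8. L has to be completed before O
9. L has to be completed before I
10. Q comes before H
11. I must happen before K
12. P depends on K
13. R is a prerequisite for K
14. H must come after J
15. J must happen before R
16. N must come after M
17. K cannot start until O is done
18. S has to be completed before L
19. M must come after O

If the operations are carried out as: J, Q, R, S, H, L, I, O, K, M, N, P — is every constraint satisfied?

Yes

Going through the constraints one by one, each required predecessor appears earlier in the sequence than its dependent — e.g. H (position 5) is before P (position 12), as required.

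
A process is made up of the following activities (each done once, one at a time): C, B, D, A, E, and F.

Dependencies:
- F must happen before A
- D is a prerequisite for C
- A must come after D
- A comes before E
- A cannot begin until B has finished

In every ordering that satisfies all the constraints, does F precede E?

There is a constraint chain F → A → E.
That forces F before E in every valid schedule.

Yes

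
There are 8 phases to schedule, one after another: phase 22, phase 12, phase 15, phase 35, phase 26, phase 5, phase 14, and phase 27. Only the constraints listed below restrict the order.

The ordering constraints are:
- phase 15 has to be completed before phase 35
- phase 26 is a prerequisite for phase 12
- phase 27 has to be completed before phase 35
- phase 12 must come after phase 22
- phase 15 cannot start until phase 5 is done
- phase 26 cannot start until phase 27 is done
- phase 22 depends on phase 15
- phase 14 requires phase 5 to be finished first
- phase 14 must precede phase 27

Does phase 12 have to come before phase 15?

The constraints actually force phase 15 before phase 12 (via phase 15 → phase 22 → phase 12), not the other way around.
So phase 12 never precedes phase 15.

No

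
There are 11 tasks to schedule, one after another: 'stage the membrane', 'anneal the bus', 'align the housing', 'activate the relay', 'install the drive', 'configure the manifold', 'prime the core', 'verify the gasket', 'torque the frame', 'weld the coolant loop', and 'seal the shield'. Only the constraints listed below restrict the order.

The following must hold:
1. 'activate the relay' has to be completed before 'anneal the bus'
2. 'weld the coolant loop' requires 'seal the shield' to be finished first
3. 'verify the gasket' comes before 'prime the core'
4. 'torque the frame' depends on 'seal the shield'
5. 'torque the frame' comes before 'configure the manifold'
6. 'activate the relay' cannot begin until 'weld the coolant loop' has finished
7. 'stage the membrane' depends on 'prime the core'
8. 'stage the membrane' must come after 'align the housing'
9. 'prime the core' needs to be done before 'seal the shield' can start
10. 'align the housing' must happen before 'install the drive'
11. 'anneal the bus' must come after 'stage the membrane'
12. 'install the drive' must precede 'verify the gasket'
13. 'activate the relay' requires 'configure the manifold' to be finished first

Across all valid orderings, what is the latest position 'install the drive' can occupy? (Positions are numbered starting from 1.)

Following every chain forward from 'install the drive', the tasks that must come later are 'stage the membrane', 'anneal the bus', 'activate the relay', 'configure the manifold', 'prime the core', 'verify the gasket', 'torque the frame', 'weld the coolant loop', 'seal the shield' — 9 of them.
So at least 9 tasks follow 'install the drive', putting 'install the drive' no later than position 2. That position is achievable by scheduling everything else first.

2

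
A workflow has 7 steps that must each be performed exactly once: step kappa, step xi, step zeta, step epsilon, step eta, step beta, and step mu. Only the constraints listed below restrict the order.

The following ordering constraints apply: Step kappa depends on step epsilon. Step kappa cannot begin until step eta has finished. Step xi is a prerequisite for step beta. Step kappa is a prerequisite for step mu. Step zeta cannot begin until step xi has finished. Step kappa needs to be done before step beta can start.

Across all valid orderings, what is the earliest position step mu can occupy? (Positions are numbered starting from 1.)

Every step that must precede step mu has to come before it. Tracing all chains that end at step mu, those steps are: step kappa, step epsilon, step eta — 3 in total.
With 3 mandatory predecessors, the earliest step mu can sit is position 3+1 = 4, and placing just those 3 first achieves it.

4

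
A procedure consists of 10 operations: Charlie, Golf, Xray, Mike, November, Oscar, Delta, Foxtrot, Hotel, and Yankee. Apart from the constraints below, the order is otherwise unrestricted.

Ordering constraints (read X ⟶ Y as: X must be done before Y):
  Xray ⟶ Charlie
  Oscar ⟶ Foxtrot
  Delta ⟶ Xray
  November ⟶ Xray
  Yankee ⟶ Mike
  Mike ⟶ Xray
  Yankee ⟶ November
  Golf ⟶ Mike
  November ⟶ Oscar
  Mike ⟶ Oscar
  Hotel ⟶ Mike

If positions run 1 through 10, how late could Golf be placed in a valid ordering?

The operations that are forced after Golf, directly or by a chain of constraints, are Charlie, Xray, Mike, Oscar, Foxtrot. That's 5 operations.
With 5 mandatory successors out of 10 operations total, the latest slot for Golf is 10−5 = 5, and it's reachable by doing all non-successors before Golf.

5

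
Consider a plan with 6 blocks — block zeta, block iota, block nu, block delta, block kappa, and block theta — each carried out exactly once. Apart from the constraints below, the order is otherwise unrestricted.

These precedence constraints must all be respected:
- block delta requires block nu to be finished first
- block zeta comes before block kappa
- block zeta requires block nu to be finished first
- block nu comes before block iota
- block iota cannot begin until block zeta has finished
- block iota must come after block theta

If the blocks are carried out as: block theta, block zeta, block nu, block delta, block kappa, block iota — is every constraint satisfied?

No

The sequence places block zeta ahead of block nu.
That contradicts the constraint that block nu must precede block zeta.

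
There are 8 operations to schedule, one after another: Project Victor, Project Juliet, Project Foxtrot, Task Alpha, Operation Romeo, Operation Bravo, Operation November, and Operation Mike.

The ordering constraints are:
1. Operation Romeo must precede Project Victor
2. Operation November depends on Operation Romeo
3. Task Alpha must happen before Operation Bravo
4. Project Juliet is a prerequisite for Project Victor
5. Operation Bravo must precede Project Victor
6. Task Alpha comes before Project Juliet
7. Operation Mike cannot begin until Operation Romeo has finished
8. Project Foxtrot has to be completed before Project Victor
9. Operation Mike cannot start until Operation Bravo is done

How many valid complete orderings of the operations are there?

3 operations have no prerequisites (Project Foxtrot, Task Alpha, Operation Romeo), so any of them could come first.
Enumerating by repeatedly choosing an available operation (one whose prerequisites are all placed) gives 546 distinct complete orderings.

546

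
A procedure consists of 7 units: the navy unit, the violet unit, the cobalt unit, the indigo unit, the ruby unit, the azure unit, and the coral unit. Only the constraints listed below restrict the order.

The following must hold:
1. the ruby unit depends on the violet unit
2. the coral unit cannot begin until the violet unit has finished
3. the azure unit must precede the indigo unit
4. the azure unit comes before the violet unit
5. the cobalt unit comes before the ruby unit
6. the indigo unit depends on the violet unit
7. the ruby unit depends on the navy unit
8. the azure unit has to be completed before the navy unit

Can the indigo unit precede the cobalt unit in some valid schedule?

Yes

No chain of constraints runs from the cobalt unit to the indigo unit, so the cobalt unit is not required to come first.
That means at least one valid schedule has the indigo unit before the cobalt unit.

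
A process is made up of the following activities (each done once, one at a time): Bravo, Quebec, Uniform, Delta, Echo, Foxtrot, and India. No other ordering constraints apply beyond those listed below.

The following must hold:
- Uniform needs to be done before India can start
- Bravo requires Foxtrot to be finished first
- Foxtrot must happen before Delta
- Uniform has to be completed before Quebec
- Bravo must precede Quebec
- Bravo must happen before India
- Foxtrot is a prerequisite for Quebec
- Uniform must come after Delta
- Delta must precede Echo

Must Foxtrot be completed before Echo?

Yes

Following the dependencies: Foxtrot → Delta → Echo.
That forces Foxtrot before Echo in every valid schedule.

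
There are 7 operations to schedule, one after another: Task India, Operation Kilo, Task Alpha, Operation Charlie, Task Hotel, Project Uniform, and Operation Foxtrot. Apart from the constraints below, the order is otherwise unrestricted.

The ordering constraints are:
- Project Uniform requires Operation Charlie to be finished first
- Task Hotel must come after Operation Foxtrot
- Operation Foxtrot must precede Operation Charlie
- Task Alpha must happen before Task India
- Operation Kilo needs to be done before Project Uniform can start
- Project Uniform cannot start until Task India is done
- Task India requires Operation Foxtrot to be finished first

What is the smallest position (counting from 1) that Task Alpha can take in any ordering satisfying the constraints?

Nothing is required before Task Alpha; it can be the very first operation.

1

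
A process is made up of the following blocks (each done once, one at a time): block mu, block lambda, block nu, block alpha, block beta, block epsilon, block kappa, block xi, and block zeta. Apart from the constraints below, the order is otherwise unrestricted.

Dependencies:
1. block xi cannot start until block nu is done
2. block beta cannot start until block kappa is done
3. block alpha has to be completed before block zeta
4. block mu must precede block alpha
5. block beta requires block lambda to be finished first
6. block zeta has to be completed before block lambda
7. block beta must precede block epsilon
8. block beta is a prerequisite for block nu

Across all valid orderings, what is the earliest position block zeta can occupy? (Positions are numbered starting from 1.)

Every block that must precede block zeta has to come before it. Tracing all chains that end at block zeta, those blocks are: block mu, block alpha — 2 in total.
With 2 mandatory predecessors, the earliest block zeta can sit is position 2+1 = 3, and placing just those 2 first achieves it.

3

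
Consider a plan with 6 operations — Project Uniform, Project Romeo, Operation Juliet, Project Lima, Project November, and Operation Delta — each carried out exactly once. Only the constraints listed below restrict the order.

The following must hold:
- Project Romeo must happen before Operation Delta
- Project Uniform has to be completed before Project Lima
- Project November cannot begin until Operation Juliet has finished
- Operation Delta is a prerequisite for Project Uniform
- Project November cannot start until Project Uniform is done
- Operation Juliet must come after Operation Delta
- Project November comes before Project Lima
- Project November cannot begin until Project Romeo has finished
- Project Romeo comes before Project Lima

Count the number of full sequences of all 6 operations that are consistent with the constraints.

Project Romeo is the only operation with nothing required before it, so every ordering starts there.
Enumerating by repeatedly choosing an available operation (one whose prerequisites are all placed) gives 2 distinct complete orderings.

2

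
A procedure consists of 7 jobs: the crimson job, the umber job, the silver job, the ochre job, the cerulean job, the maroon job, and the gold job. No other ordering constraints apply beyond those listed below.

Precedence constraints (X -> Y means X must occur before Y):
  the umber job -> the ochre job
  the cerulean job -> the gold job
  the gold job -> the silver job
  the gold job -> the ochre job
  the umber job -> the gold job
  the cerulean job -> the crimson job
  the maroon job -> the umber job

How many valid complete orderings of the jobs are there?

The jobs with no prerequisites are the cerulean job, the maroon job; any of them can be placed first.
Enumerating by repeatedly choosing an available job (one whose prerequisites are all placed) gives 30 distinct complete orderings.

30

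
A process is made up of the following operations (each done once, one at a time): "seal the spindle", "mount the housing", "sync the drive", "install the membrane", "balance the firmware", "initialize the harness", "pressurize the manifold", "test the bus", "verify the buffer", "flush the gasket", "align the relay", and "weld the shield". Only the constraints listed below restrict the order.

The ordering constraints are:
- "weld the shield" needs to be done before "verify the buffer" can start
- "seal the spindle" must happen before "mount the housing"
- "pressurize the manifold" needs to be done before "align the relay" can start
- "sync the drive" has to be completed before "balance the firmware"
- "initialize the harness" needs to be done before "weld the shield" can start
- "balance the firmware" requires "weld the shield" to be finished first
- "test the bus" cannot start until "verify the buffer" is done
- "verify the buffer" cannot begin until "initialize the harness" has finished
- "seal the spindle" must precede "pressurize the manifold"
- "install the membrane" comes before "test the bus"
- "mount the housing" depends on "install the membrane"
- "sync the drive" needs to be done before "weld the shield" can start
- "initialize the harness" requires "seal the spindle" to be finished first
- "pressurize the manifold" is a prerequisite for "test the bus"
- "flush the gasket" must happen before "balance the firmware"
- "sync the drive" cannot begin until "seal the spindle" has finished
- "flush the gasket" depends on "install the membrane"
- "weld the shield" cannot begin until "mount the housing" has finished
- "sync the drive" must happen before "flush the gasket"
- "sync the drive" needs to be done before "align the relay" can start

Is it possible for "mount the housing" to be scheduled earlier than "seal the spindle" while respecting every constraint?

Following "seal the spindle" → "mount the housing", "seal the spindle" must precede "mount the housing" in every valid ordering.
Hence "mount the housing" can never be scheduled before "seal the spindle".

No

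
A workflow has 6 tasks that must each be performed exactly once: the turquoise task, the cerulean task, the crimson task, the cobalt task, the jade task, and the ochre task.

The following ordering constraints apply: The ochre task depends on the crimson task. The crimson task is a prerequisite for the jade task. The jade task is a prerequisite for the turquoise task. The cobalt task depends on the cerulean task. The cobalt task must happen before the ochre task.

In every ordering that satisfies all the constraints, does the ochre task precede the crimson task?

No

The constraints actually force the crimson task before the ochre task (via the crimson task → the ochre task), not the other way around.
So the ochre task never precedes the crimson task.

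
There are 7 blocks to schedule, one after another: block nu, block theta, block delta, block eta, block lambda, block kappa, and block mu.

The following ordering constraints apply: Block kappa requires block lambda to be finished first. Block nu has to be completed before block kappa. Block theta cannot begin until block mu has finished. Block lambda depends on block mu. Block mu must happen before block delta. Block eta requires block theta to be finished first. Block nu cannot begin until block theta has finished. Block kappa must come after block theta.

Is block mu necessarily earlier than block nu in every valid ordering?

Yes

Chaining the stated constraints: block mu → block theta → block nu.
Hence block mu necessarily comes before block nu.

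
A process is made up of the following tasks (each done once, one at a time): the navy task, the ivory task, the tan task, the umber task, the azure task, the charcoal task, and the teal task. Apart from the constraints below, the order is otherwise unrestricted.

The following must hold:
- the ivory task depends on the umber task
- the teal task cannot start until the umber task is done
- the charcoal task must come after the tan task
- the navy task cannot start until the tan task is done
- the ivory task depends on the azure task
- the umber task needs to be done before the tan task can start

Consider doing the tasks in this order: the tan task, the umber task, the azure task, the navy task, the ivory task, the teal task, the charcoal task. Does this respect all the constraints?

The sequence places the tan task ahead of the umber task.
But one of the constraints requires the umber task before the tan task, so this ordering violates it.

No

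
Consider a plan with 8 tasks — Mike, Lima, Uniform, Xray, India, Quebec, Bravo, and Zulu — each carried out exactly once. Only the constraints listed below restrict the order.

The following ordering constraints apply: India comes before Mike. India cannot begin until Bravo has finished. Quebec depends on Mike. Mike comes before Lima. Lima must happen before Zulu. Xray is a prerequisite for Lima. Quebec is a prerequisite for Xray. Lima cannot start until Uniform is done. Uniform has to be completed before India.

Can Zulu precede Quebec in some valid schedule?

Following Quebec → Xray → Lima → Zulu, Quebec must precede Zulu in every valid ordering.
Hence Zulu can never be scheduled before Quebec.

No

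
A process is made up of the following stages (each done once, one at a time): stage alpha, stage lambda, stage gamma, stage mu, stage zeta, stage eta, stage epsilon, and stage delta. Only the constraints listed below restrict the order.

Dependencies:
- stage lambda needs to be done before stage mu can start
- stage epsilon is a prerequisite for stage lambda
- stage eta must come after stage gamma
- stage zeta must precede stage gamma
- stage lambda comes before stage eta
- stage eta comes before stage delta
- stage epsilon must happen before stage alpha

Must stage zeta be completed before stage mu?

Nothing in the constraints links stage zeta and stage mu; they are unordered relative to each other.
So stage zeta can come before stage mu or after — it is not forced.

No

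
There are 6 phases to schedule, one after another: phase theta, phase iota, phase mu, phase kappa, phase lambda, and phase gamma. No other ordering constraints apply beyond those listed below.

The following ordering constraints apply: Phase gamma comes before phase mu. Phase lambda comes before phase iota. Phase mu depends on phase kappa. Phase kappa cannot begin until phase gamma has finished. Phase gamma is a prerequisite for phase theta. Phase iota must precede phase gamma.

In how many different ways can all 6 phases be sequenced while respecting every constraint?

Only phase lambda has no prerequisites, so it must go first.
Enumerating by repeatedly choosing an available phase (one whose prerequisites are all placed) gives 3 distinct complete orderings.

3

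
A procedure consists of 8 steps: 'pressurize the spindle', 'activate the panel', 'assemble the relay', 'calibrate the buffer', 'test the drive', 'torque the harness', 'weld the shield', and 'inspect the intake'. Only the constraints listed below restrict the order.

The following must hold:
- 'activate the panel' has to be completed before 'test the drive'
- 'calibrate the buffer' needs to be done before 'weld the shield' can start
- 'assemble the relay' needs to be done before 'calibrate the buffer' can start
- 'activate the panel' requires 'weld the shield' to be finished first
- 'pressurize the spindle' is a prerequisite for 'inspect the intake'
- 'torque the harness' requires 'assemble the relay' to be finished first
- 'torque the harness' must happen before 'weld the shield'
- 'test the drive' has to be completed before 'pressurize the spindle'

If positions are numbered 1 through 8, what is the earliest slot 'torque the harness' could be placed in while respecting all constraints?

2

Working backwards through the constraints from 'torque the harness', its only required predecessor is 'assemble the relay'.
So at minimum 1 step comes before 'torque the harness', putting 'torque the harness' no earlier than position 2. That position is achievable by scheduling exactly that predecessor first.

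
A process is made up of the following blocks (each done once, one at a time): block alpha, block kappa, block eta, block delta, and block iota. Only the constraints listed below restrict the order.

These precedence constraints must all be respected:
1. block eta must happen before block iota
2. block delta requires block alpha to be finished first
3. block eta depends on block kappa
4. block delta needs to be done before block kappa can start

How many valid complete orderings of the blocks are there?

Only block alpha has no prerequisites, so it must go first.
Continuing from there, at each step only one block has all its prerequisites placed, so the ordering is fully determined — there is exactly 1.

1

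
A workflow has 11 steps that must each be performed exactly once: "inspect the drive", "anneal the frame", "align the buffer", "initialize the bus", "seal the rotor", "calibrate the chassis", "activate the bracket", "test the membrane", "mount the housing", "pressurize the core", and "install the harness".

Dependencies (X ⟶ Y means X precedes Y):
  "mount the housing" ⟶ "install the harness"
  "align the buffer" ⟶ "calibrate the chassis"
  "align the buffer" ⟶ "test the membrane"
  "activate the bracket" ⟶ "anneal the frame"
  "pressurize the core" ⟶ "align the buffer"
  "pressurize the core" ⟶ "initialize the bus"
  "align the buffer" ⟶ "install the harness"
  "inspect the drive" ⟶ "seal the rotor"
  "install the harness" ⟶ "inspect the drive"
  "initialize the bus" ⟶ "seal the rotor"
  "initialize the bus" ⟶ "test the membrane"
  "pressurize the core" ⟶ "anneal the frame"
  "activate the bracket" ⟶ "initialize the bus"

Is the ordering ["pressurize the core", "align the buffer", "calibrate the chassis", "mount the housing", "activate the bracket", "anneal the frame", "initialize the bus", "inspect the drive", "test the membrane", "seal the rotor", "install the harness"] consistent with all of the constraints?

No

In the proposed order, "inspect the drive" appears before "install the harness".
That contradicts the constraint that "install the harness" must precede "inspect the drive".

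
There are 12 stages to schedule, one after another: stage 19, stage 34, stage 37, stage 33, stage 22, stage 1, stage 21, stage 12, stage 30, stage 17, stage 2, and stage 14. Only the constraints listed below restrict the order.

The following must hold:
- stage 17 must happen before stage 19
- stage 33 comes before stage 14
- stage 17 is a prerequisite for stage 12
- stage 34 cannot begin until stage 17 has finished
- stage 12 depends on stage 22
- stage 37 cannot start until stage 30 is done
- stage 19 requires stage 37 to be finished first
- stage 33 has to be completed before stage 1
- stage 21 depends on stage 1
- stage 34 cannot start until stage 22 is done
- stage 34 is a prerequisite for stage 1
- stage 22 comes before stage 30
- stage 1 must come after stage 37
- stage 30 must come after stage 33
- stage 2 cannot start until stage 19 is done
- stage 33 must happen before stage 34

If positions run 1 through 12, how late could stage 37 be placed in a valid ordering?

Following every chain forward from stage 37, the stages that must come later are stage 19, stage 1, stage 21, stage 2 — 4 of them.
With 4 mandatory successors out of 12 stages total, the latest slot for stage 37 is 12−4 = 8, and it's reachable by doing all non-successors before stage 37.

8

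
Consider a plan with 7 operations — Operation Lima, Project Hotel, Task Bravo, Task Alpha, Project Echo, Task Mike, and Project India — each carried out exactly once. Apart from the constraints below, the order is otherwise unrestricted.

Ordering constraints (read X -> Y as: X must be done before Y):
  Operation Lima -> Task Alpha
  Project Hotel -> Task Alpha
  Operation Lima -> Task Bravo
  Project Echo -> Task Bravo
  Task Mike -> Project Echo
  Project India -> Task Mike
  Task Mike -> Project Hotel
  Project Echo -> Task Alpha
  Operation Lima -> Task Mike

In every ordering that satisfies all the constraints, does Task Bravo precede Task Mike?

There is a chain Task Mike → Project Echo → Task Bravo, which puts Task Mike before Task Bravo.
So Task Bravo does not have to come before Task Mike — it cannot.

No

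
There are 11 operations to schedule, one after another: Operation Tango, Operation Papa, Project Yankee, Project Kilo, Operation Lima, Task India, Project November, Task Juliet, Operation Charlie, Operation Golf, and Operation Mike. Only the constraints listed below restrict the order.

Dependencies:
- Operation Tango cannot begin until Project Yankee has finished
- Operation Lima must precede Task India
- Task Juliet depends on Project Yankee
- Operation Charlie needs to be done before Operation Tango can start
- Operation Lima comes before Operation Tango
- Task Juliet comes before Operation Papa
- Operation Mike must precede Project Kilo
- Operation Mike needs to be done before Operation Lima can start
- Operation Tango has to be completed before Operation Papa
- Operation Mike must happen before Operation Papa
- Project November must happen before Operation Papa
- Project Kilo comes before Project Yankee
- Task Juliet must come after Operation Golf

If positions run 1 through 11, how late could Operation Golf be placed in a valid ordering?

Following every chain forward from Operation Golf, the operations that must come later are Operation Papa, Task Juliet — 2 of them.
So at least 2 operations follow Operation Golf, putting Operation Golf no later than position 9. That position is achievable by scheduling everything else first.

9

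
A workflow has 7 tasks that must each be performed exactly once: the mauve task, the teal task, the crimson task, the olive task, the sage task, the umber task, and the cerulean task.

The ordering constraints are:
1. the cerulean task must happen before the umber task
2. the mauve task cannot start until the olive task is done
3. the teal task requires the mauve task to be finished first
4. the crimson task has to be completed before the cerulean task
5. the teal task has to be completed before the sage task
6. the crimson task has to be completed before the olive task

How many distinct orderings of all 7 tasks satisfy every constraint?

15

The crimson task is the only task with nothing required before it, so every ordering starts there.
Systematically extending each partial ordering one task at a time and counting, there are 15 complete orderings.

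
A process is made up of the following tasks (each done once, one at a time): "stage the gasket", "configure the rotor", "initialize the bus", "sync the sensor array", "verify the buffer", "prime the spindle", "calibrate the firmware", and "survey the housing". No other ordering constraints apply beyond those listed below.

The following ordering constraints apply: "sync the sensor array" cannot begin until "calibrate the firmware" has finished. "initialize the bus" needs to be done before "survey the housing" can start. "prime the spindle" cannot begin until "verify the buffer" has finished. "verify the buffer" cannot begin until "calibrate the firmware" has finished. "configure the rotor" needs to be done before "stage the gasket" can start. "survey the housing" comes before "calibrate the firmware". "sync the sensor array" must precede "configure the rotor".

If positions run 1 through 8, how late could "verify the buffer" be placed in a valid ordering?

7

Following the constraints forward from "verify the buffer", its only required successor is "prime the spindle".
With 1 mandatory successor out of 8 tasks total, the latest slot for "verify the buffer" is 8−1 = 7, and it's reachable by doing all non-successors before "verify the buffer".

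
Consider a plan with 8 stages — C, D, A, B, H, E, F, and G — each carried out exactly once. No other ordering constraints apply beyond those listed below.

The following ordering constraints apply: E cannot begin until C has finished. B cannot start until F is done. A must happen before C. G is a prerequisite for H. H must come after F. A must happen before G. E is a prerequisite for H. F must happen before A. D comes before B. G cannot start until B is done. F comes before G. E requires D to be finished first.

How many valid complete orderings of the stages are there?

27

2 stages have no prerequisites (D, F), so any of them could come first.
Enumerating by repeatedly choosing an available stage (one whose prerequisites are all placed) gives 27 distinct complete orderings.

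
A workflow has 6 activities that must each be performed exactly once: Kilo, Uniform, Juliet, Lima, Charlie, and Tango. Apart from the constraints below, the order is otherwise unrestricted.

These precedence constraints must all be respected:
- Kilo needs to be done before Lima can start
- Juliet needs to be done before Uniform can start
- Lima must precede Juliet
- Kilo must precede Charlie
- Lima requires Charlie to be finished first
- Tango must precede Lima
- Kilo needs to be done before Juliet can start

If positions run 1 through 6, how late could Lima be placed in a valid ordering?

The activities that are forced after Lima, directly or by a chain of constraints, are Uniform, Juliet. That's 2 activities.
With 2 mandatory successors out of 6 activities total, the latest slot for Lima is 6−2 = 4, and it's reachable by doing all non-successors before Lima.

4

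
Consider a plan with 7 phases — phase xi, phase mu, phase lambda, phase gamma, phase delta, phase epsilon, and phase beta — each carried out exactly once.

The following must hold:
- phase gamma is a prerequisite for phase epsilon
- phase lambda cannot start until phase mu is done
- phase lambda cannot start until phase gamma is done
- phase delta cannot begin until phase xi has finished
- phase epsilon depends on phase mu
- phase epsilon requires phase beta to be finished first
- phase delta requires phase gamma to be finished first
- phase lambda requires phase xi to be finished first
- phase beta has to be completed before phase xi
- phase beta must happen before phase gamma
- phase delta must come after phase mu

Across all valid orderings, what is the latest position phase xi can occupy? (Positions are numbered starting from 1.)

Following every chain forward from phase xi, the phases that must come later are phase lambda, phase delta — 2 of them.
With 2 mandatory successors out of 7 phases total, the latest slot for phase xi is 7−2 = 5, and it's reachable by doing all non-successors before phase xi.

5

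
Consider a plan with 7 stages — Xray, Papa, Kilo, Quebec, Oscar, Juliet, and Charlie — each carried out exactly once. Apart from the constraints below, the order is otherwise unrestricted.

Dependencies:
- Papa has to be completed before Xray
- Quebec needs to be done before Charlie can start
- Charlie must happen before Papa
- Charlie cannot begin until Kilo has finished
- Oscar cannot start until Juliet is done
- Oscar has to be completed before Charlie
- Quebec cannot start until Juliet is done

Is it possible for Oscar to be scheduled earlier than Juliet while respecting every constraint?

No

Following Juliet → Oscar, Juliet must precede Oscar in every valid ordering.
Hence Oscar can never be scheduled before Juliet.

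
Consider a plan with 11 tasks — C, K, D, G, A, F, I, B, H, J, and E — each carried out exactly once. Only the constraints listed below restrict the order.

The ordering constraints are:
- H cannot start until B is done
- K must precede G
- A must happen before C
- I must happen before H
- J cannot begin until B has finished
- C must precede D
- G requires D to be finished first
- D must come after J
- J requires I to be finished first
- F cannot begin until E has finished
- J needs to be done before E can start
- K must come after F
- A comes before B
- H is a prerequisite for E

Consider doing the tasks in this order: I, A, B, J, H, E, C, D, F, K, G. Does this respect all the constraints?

Checking each listed constraint against this order: for instance, A is in position 2 and C in position 7, so that constraint holds — and the remaining constraints check out the same way.

Yes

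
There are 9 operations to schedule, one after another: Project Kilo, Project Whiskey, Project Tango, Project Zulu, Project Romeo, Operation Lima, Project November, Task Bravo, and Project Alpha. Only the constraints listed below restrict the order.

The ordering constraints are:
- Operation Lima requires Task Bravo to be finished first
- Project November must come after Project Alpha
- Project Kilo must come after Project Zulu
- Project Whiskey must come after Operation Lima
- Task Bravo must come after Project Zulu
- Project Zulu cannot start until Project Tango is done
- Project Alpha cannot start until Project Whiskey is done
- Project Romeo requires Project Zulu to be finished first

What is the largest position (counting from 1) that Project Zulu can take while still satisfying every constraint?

2

Following every chain forward from Project Zulu, the operations that must come later are Project Kilo, Project Whiskey, Project Romeo, Operation Lima, Project November, Task Bravo, Project Alpha — 7 of them.
With 7 mandatory successors out of 9 operations total, the latest slot for Project Zulu is 9−7 = 2, and it's reachable by doing all non-successors before Project Zulu.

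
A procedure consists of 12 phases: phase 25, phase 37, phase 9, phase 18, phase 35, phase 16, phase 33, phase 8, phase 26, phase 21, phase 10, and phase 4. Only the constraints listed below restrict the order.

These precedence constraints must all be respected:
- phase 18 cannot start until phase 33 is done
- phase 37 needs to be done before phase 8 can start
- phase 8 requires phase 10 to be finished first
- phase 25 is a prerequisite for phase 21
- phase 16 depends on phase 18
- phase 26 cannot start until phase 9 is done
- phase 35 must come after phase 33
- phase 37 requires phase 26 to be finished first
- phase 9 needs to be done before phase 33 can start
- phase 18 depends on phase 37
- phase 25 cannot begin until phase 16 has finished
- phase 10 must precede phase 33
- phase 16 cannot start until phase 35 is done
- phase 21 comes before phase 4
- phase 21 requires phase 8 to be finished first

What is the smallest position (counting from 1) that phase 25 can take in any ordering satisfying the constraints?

Every phase that must precede phase 25 has to come before it. Tracing all chains that end at phase 25, those phases are: phase 37, phase 9, phase 18, phase 35, phase 16, phase 33, phase 26, phase 10 — 8 in total.
So at minimum 8 phases come before phase 25, putting phase 25 no earlier than position 9. That position is achievable by scheduling exactly those predecessors first.

9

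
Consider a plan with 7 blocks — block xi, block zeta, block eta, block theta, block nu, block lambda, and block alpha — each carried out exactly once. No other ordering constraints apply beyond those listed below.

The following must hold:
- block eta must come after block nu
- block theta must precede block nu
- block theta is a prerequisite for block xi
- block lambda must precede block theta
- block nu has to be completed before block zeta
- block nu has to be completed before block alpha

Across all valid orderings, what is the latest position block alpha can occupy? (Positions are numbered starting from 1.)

7

Block alpha has no required successors, so nothing stops it from going last (position 7).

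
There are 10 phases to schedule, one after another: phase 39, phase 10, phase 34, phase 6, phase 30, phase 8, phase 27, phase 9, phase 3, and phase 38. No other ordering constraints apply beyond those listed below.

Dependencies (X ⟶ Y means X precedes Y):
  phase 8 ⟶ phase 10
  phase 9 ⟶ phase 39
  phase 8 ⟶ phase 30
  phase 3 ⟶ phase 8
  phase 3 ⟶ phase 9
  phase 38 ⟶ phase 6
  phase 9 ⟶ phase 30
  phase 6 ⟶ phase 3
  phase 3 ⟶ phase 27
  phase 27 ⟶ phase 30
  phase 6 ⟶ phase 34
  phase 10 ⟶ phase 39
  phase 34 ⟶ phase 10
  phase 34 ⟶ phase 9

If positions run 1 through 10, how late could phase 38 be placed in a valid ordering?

The phases that are forced after phase 38, directly or by a chain of constraints, are phase 39, phase 10, phase 34, phase 6, phase 30, phase 8, phase 27, phase 9, phase 3. That's 9 phases.
With 9 mandatory successors out of 10 phases total, the latest slot for phase 38 is 10−9 = 1, and it's reachable by doing all non-successors before phase 38.

1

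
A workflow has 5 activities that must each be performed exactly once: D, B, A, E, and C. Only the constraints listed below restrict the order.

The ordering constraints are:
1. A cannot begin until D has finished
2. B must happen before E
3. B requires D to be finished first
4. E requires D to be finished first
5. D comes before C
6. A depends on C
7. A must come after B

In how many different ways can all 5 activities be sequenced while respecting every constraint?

D is the only activity with nothing required before it, so every ordering starts there.
Enumerating by repeatedly choosing an available activity (one whose prerequisites are all placed) gives 5 distinct complete orderings.

5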